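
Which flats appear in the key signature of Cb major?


Reasoning:
Flat major keys: C(0), F(1), Bb(2), Eb(3), Ab(4), Db(5), Gb(6), Cb(7)
Cb major has 7 flats
Order of flats: Bb Eb Ab Db Gb Cb Fb → first 7: Bb, Eb, Ab, Db, Gb, Cb, Fb
= Bb, Eb, Ab, Db, Gb, Cb, Fb


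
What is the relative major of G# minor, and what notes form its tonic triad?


Solution.
The relative major shares the key signature and is a minor 3rd above the minor tonic
A minor 3rd above G# is B
→ relative major of G# minor is B major
Tonic triad of B major = root + major 3rd + perfect 5th = B D# F#
= B major; triad = B D# F#


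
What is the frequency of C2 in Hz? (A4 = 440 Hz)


Let's work it out.
f = 440 × 2^(n/12) where n = semitones from A4
C2: -33 semitones from A4
f = 440 × 2^(-33/12)
f = 65.41 Hz


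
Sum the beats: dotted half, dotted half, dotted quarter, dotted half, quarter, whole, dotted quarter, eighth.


Beat values:
  dotted half = 3 beats
  dotted half = 3 beats
  dotted quarter = 1.5 beats
  dotted half = 3 beats
  quarter = 1 beat
  whole = 4 beats
  dotted quarter = 1.5 beats
  eighth = 0.5 beats
Sum = 3 + 3 + 1.5 + 3 + 1 + 4 + 1.5 + 0.5
= 17.5 beats


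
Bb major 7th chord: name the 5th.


Working:
Major 7th chord = root + major 3rd + perfect 5th + major 7th
Seventh chords stack in thirds, so the letter names are B-D-F-A
Root: Bb
Major 3rd above Bb: D
Perfect 5th above Bb: F
Major 7th above Bb: A
The 5th = F


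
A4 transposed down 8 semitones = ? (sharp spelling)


A4: chromatic position 9 in octave 4 → absolute = 4×12 + 9 = 57
Transpose down 8: 57 - 8 = 49
49 = 4×12 + 1 → C# in octave 4
Result = C#4


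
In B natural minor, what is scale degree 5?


Solution.
Natural minor scale pattern: W-H-W-W-H-W-W (2-1-2-2-1-2-2 semitones)
Starting from B:
  B + 2 semitones → C#
  C# + 1 semitone → D
  D + 2 semitones → E
  E + 2 semitones → F#
  F# + 1 semitone → G
  G + 2 semitones → A
  A + 2 semitones → B
Scale: B C# D E F# G A
Degree 5 = F#


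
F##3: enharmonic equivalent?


Reasoning:
Enharmonic notes sound the same pitch but are spelled with different letter names
F## and G name the same pitch class
= G3


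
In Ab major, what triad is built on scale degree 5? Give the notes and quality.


Let's work it out.
Ab major scale: Ab Bb C Db Eb F G
Diatonic triad on degree 5 stacks scale notes 5, 7, 2: Eb G Bb
Eb→G = 4 semitones; Eb→Bb = 7 semitones → major triad
= Eb G Bb (major)


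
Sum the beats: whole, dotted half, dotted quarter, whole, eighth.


Working:
Beat values:
  whole = 4 beats
  dotted half = 3 beats
  dotted quarter = 1.5 beats
  whole = 4 beats
  eighth = 0.5 beats
Sum = 4 + 3 + 1.5 + 4 + 0.5
= 13 beats


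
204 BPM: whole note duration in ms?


Let's work it out.
One quarter-note beat = 60000 / BPM = 60000 / 204 ms
Whole note = 4 × quarter note
Duration = 4 × 60000 / 204 = 240000 / 204
= 1176.5 ms


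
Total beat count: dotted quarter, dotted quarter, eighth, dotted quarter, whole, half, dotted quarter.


Solution.
Beat values:
  dotted quarter = 1.5 beats
  dotted quarter = 1.5 beats
  eighth = 0.5 beats
  dotted quarter = 1.5 beats
  whole = 4 beats
  half = 2 beats
  dotted quarter = 1.5 beats
Sum = 1.5 + 1.5 + 0.5 + 1.5 + 4 + 2 + 1.5
= 12.5 beats


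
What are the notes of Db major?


Reasoning:
Major scale pattern: W-W-H-W-W-W-H (2-2-1-2-2-2-1 semitones)
Starting from Db:
  Db + 2 semitones → Eb
  Eb + 2 semitones → F
  F + 1 semitone → Gb
  Gb + 2 semitones → Ab
  Ab + 2 semitones → Bb
  Bb + 2 semitones → C
  C + 1 semitone → Db
Scale = Db Eb F Gb Ab Bb C


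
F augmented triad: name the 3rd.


Augmented triad = root + major 3rd (4 semitones) + augmented 5th (8 semitones)
A triad on F stacks thirds, so the chord tones use letter names F-A-C
Root: F
Major 3rd above F: A
Augmented 5th above F: C#
The 3rd = A


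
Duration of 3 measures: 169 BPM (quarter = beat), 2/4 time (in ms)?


Solution.
Quarter-note beat duration = 60000 / 169 ms
Beats per measure (2/4) = 2
One measure = 2 × 60000 / 169 = 120000 / 169 ms
3 measures = 3 × 120000 / 169 = 360000 / 169
= 2130.2 ms


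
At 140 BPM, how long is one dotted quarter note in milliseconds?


Let's work it out.
One quarter-note beat = 60000 / BPM = 60000 / 140 ms
Dotted quarter note = 3/2 × quarter note
Duration = 3/2 × 60000 / 140 = 90000 / 140
= 642.9 ms


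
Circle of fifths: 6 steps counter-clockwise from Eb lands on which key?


Each counter-clockwise step moves down a perfect 5th (= up a perfect 4th)
From Eb: Eb → Ab → Db → F#/Gb → B → E → A
= A


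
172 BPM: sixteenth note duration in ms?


Solution.
One quarter-note beat = 60000 / BPM = 60000 / 172 ms
Sixteenth note = 1/4 × quarter note
Duration = 1/4 × 60000 / 172 = 15000 / 172
= 87.2 ms


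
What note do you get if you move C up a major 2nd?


Working:
major 2nd: 2 letter names, 2 semitones
Letter: C + 1 → D
Pitch: C + 2 semitones, spelled as a D → D
= D


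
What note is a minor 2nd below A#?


Solution.
A 2nd spans 2 letter names, so from A we land on G
A minor 2nd = 1 semitone below A#
Spell G at that pitch: G##
= G##


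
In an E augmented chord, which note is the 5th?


Working:
Augmented triad = root + major 3rd (4 semitones) + augmented 5th (8 semitones)
A triad on E stacks thirds, so the chord tones use letter names E-G-B
Root: E
Major 3rd above E: G#
Augmented 5th above E: B#
The 5th = B#


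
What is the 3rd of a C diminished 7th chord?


Reasoning:
Diminished 7th chord = root + minor 3rd + diminished 5th + diminished 7th
Seventh chords stack in thirds, so the letter names are C-E-G-B
Root: C
Minor 3rd above C: Eb
Diminished 5th above C: Gb
Diminished 7th above C: Bbb
The 3rd = Eb


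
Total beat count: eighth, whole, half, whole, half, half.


Working:
Beat values:
  eighth = 0.5 beats
  whole = 4 beats
  half = 2 beats
  whole = 4 beats
  half = 2 beats
  half = 2 beats
Sum = 0.5 + 4 + 2 + 4 + 2 + 2
= 14.5 beats


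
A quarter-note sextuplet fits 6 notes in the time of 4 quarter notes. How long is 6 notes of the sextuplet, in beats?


Let's work it out.
Sextuplet: 6 notes occupy the space of 4 quarter notes
Space = 4 × 1 = 4 beats
Each sextuplet note = 4 / 6 = 2/3 beats
6 notes = 6 × 2/3 = 4
= 4 beats


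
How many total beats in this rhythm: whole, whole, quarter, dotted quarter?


Working:
Beat values:
  whole = 4 beats
  whole = 4 beats
  quarter = 1 beat
  dotted quarter = 1.5 beats
Sum = 4 + 4 + 1 + 1.5
= 10.5 beats


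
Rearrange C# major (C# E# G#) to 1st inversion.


Working:
Root position: C# E# G#
1st inversion: move root up an octave
Bass note: E#
Notes (bottom to top) = E# G# C#


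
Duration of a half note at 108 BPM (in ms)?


Working:
One quarter-note beat = 60000 / BPM = 60000 / 108 ms
Half note = 2 × quarter note
Duration = 2 × 60000 / 108 = 120000 / 108
= 1111.1 ms


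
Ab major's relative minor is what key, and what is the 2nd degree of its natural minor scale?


Working:
The relative minor shares the major's key signature and starts on its 6th degree
6th degree = a major 6th above the tonic; a major 6th above Ab is F
→ relative minor of Ab major is F minor
F natural minor scale: F G Ab Bb C Db Eb
= F minor; 2nd degree = G


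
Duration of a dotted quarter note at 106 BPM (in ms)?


Solution.
One quarter-note beat = 60000 / BPM = 60000 / 106 ms
Dotted quarter note = 3/2 × quarter note
Duration = 3/2 × 60000 / 106 = 90000 / 106
= 849.1 ms


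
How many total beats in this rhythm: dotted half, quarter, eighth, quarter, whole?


Working:
Beat values:
  dotted half = 3 beats
  quarter = 1 beat
  eighth = 0.5 beats
  quarter = 1 beat
  whole = 4 beats
Sum = 3 + 1 + 0.5 + 1 + 4
= 9.5 beats


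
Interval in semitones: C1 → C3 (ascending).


Reasoning:
Absolute semitone position = octave×12 + chromatic position
C1: 1×12 + 0 = 12
C3: 3×12 + 0 = 36
Difference = 36 - 12 = 24
= 24 semitones


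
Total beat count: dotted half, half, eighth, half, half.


Beat values:
  dotted half = 3 beats
  half = 2 beats
  eighth = 0.5 beats
  half = 2 beats
  half = 2 beats
Sum = 3 + 2 + 0.5 + 2 + 2
= 9.5 beats


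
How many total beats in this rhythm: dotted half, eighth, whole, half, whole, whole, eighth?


Working:
Beat values:
  dotted half = 3 beats
  eighth = 0.5 beats
  whole = 4 beats
  half = 2 beats
  whole = 4 beats
  whole = 4 beats
  eighth = 0.5 beats
Sum = 3 + 0.5 + 4 + 2 + 4 + 4 + 0.5
= 18 beats


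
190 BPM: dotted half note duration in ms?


Let's work it out.
One quarter-note beat = 60000 / BPM = 60000 / 190 ms
Dotted half note = 3 × quarter note
Duration = 3 × 60000 / 190 = 180000 / 190
= 947.4 ms


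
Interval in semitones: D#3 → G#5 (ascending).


Step by step:
Absolute semitone position = octave×12 + chromatic position
D#3: 3×12 + 3 = 39
G#5: 5×12 + 8 = 68
Difference = 68 - 39 = 29
= 29 semitones


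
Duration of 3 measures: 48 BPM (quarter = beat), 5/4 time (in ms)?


Let's work it out.
Quarter-note beat duration = 60000 / 48 ms
Beats per measure (5/4) = 5
One measure = 5 × 60000 / 48 = 300000 / 48 ms
3 measures = 3 × 300000 / 48 = 900000 / 48
= 18750.0 ms


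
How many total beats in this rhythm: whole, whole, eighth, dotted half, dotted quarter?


Let's work it out.
Beat values:
  whole = 4 beats
  whole = 4 beats
  eighth = 0.5 beats
  dotted half = 3 beats
  dotted quarter = 1.5 beats
Sum = 4 + 4 + 0.5 + 3 + 1.5
= 13 beats


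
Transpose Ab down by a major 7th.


Let's work it out.
major 7th: 7 letter names, 11 semitones
Letter: A - 6 → B
Pitch: Ab - 11 semitones, spelled as a B → Bbb
= Bbb


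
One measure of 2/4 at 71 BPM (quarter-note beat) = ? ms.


Step by step:
Quarter-note beat duration = 60000 / 71 ms
Beats per measure (2/4) = 2
One measure = 2 × 60000 / 71 = 120000 / 71 ms
= 1690.1 ms


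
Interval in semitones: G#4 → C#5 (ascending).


Let's work it out.
Absolute semitone position = octave×12 + chromatic position
G#4: 4×12 + 8 = 56
C#5: 5×12 + 1 = 61
Difference = 61 - 56 = 5
= 5 semitones


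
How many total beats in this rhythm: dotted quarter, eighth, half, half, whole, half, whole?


Working:
Beat values:
  dotted quarter = 1.5 beats
  eighth = 0.5 beats
  half = 2 beats
  half = 2 beats
  whole = 4 beats
  half = 2 beats
  whole = 4 beats
Sum = 1.5 + 0.5 + 2 + 2 + 4 + 2 + 4
= 16 beats


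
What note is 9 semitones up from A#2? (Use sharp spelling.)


A#2: chromatic position 10 in octave 2 → absolute = 2×12 + 10 = 34
Transpose up 9: 34 + 9 = 43
43 = 3×12 + 7 → G in octave 3
Result = G3


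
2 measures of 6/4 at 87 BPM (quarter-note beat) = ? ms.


Quarter-note beat duration = 60000 / 87 ms
Beats per measure (6/4) = 6
One measure = 6 × 60000 / 87 = 360000 / 87 ms
2 measures = 2 × 360000 / 87 = 720000 / 87
= 8275.9 ms


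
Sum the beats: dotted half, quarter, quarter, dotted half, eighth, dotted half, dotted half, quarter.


Solution.
Beat values:
  dotted half = 3 beats
  quarter = 1 beat
  quarter = 1 beat
  dotted half = 3 beats
  eighth = 0.5 beats
  dotted half = 3 beats
  dotted half = 3 beats
  quarter = 1 beat
Sum = 3 + 1 + 1 + 3 + 0.5 + 3 + 3 + 1
= 15.5 beats


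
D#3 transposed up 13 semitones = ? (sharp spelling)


Step by step:
D#3: chromatic position 3 in octave 3 → absolute = 3×12 + 3 = 39
Transpose up 13: 39 + 13 = 52
52 = 4×12 + 4 → E in octave 4
Result = E4


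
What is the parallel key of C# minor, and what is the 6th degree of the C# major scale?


Solution.
Parallel keys share the same tonic but differ in mode
C# minor → parallel is C# major
C# major scale: C# D# E# F# G# A# B#
= C# major; 6th degree = A#


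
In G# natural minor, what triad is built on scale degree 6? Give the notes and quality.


Step by step:
G# natural minor scale: G# A# B C# D# E F#
Diatonic triad on degree 6 stacks scale notes 6, 1, 3: E G# B
E→G# = 4 semitones; E→B = 7 semitones → major triad
= E G# B (major)


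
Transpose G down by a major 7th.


Reasoning:
major 7th: 7 letter names, 11 semitones
Letter: G - 6 → A
Pitch: G - 11 semitones, spelled as an A → Ab
= Ab


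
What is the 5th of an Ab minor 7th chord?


Reasoning:
Minor 7th chord = root + minor 3rd + perfect 5th + minor 7th
Seventh chords stack in thirds, so the letter names are A-C-E-G
Root: Ab
Minor 3rd above Ab: Cb
Perfect 5th above Ab: Eb
Minor 7th above Ab: Gb
The 5th = Eb


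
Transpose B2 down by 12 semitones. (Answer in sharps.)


B2: chromatic position 11 in octave 2 → absolute = 2×12 + 11 = 35
Transpose down 12: 35 - 12 = 23
23 = 1×12 + 11 → B in octave 1
Result = B1


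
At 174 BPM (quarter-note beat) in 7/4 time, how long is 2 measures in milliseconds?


Quarter-note beat duration = 60000 / 174 ms
Beats per measure (7/4) = 7
One measure = 7 × 60000 / 174 = 420000 / 174 ms
2 measures = 2 × 420000 / 174 = 840000 / 174
= 4827.6 ms


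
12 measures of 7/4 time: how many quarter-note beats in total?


Step by step:
Time signature 7/4: the bottom number 4 means the quarter note gets one count
The top number 7 means 7 quarter-note beats per measure
Total = 7 × 12 measures
= 84 quarter-note beats


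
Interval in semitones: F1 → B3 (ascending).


Solution.
Absolute semitone position = octave×12 + chromatic position
F1: 1×12 + 5 = 17
B3: 3×12 + 11 = 47
Difference = 47 - 17 = 30
= 30 semitones


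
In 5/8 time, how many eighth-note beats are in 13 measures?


Solution.
Time signature 5/8: the bottom number 8 means the eighth note gets one count
The top number 5 means 5 eighth-note beats per measure
Total = 5 × 13 measures
= 65 eighth-note beats


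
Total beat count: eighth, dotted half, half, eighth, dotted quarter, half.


Step by step:
Beat values:
  eighth = 0.5 beats
  dotted half = 3 beats
  half = 2 beats
  eighth = 0.5 beats
  dotted quarter = 1.5 beats
  half = 2 beats
Sum = 0.5 + 3 + 2 + 0.5 + 1.5 + 2
= 9.5 beats


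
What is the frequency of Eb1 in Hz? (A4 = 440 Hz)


Solution.
f = 440 × 2^(n/12) where n = semitones from A4
Eb1: -42 semitones from A4
f = 440 × 2^(-42/12)
f = 38.89 Hz


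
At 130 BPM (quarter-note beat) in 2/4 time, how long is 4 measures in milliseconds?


Solution.
Quarter-note beat duration = 60000 / 130 ms
Beats per measure (2/4) = 2
One measure = 2 × 60000 / 130 = 120000 / 130 ms
4 measures = 4 × 120000 / 130 = 480000 / 130
= 3692.3 ms


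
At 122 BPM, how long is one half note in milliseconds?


Working:
One quarter-note beat = 60000 / BPM = 60000 / 122 ms
Half note = 2 × quarter note
Duration = 2 × 60000 / 122 = 120000 / 122
= 983.6 ms


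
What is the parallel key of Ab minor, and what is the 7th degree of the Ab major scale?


Reasoning:
Parallel keys share the same tonic but differ in mode
Ab minor → parallel is Ab major
Ab major scale: Ab Bb C Db Eb F G
= Ab major; 7th degree = G


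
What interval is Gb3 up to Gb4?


Working:
Letter names: G → G spans 8 letter names → an octave
Semitones: Gb3 → Gb4 = 12 half-steps
An octave of 12 semitones is a perfect octave
= perfect octave


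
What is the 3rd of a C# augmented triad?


Working:
Augmented triad = root + major 3rd (4 semitones) + augmented 5th (8 semitones)
A triad on C# stacks thirds, so the chord tones use letter names C-E-G
Root: C#
Major 3rd above C#: E#
Augmented 5th above C#: G##
The 3rd = E#


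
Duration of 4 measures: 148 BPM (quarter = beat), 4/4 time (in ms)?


Working:
Quarter-note beat duration = 60000 / 148 ms
Beats per measure (4/4) = 4
One measure = 4 × 60000 / 148 = 240000 / 148 ms
4 measures = 4 × 240000 / 148 = 960000 / 148
= 6486.5 ms


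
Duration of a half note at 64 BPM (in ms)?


One quarter-note beat = 60000 / BPM = 60000 / 64 ms
Half note = 2 × quarter note
Duration = 2 × 60000 / 64 = 120000 / 64
= 1875.0 ms


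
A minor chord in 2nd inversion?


Step by step:
Root position: A C E
2nd inversion: move root and 3rd up an octave
Bass note: E
Notes (bottom to top) = E A C


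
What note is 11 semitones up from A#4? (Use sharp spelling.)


A#4: chromatic position 10 in octave 4 → absolute = 4×12 + 10 = 58
Transpose up 11: 58 + 11 = 69
69 = 5×12 + 9 → A in octave 5
Result = A5


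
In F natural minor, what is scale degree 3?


Reasoning:
Natural minor scale pattern: W-H-W-W-H-W-W (2-1-2-2-1-2-2 semitones)
Starting from F:
  F + 2 semitones → G
  G + 1 semitone → Ab
  Ab + 2 semitones → Bb
  Bb + 2 semitones → C
  C + 1 semitone → Db
  Db + 2 semitones → Eb
  Eb + 2 semitones → F
Scale: F G Ab Bb C Db Eb
Degree 3 = Ab


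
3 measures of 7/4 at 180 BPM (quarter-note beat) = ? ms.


Let's work it out.
Quarter-note beat duration = 60000 / 180 ms
Beats per measure (7/4) = 7
One measure = 7 × 60000 / 180 = 420000 / 180 ms
3 measures = 3 × 420000 / 180 = 1260000 / 180
= 7000.0 ms


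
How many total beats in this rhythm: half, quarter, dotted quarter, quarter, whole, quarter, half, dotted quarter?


Reasoning:
Beat values:
  half = 2 beats
  quarter = 1 beat
  dotted quarter = 1.5 beats
  quarter = 1 beat
  whole = 4 beats
  quarter = 1 beat
  half = 2 beats
  dotted quarter = 1.5 beats
Sum = 2 + 1 + 1.5 + 1 + 4 + 1 + 2 + 1.5
= 14 beats


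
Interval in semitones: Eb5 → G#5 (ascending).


Absolute semitone position = octave×12 + chromatic position
Eb5: 5×12 + 3 = 63
G#5: 5×12 + 8 = 68
Difference = 68 - 63 = 5
= 5 semitones


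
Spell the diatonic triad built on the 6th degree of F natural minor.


Let's work it out.
F natural minor scale: F G Ab Bb C Db Eb
Diatonic triad on degree 6 stacks scale notes 6, 1, 3: Db F Ab
Db→F = 4 semitones; Db→Ab = 7 semitones → major triad
= Db F Ab (major)


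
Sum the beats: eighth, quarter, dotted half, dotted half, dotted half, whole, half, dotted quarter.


Solution.
Beat values:
  eighth = 0.5 beats
  quarter = 1 beat
  dotted half = 3 beats
  dotted half = 3 beats
  dotted half = 3 beats
  whole = 4 beats
  half = 2 beats
  dotted quarter = 1.5 beats
Sum = 0.5 + 1 + 3 + 3 + 3 + 4 + 2 + 1.5
= 18 beats


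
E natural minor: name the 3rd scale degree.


Working:
Natural minor scale pattern: W-H-W-W-H-W-W (2-1-2-2-1-2-2 semitones)
Starting from E:
  E + 2 semitones → F#
  F# + 1 semitone → G
  G + 2 semitones → A
  A + 2 semitones → B
  B + 1 semitone → C
  C + 2 semitones → D
  D + 2 semitones → E
Scale: E F# G A B C D
Degree 3 = G


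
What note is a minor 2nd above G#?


Let's work it out.
A 2nd spans 2 letter names, so from G we land on A
A minor 2nd = 1 semitone above G#
Spell A at that pitch: A
= A


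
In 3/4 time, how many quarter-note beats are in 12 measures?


Let's work it out.
Time signature 3/4: the bottom number 4 means the quarter note gets one count
The top number 3 means 3 quarter-note beats per measure
Total = 3 × 12 measures
= 36 quarter-note beats


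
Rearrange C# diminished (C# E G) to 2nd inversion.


Root position: C# E G
2nd inversion: move root and 3rd up an octave
Bass note: G
Notes (bottom to top) = G C# E


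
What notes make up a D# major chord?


Reasoning:
Major triad = root + major 3rd (4 semitones) + perfect 5th (7 semitones)
A triad on D# stacks thirds, so the chord tones use letter names D-F-A
Root: D#
Major 3rd above D#: F##
Perfect 5th above D#: A#
Chord = D# F## A#


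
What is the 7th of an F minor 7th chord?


Step by step:
Minor 7th chord = root + minor 3rd + perfect 5th + minor 7th
Seventh chords stack in thirds, so the letter names are F-A-C-E
Root: F
Minor 3rd above F: Ab
Perfect 5th above F: C
Minor 7th above F: Eb
The 7th = Eb


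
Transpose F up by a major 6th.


Step by step:
major 6th: 6 letter names, 9 semitones
Letter: F + 5 → D
Pitch: F + 9 semitones, spelled as a D → D
= D


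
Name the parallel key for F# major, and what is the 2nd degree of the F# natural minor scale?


Step by step:
Parallel keys share the same tonic but differ in mode
F# major → parallel is F# minor
F# natural minor scale: F# G# A B C# D E
= F# minor; 2nd degree = G#


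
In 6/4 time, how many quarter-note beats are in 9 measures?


Solution.
Time signature 6/4: the bottom number 4 means the quarter note gets one count
The top number 6 means 6 quarter-note beats per measure
Total = 6 × 9 measures
= 54 quarter-note beats


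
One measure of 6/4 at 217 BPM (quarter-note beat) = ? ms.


Working:
Quarter-note beat duration = 60000 / 217 ms
Beats per measure (6/4) = 6
One measure = 6 × 60000 / 217 = 360000 / 217 ms
= 1659.0 ms


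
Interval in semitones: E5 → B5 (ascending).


Working:
Absolute semitone position = octave×12 + chromatic position
E5: 5×12 + 4 = 64
B5: 5×12 + 11 = 71
Difference = 71 - 64 = 7
= 7 semitones


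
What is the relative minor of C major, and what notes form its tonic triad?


The relative minor shares the major's key signature and starts on its 6th degree
6th degree = a major 6th above the tonic; a major 6th above C is A
→ relative minor of C major is A minor
Tonic triad of A minor = root + minor 3rd + perfect 5th = A C E
= A minor; triad = A C E


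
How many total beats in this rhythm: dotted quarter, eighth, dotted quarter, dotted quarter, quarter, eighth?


Beat values:
  dotted quarter = 1.5 beats
  eighth = 0.5 beats
  dotted quarter = 1.5 beats
  dotted quarter = 1.5 beats
  quarter = 1 beat
  eighth = 0.5 beats
Sum = 1.5 + 0.5 + 1.5 + 1.5 + 1 + 0.5
= 6.5 beats


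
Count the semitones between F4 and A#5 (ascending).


Working:
Absolute semitone position = octave×12 + chromatic position
F4: 4×12 + 5 = 53
A#5: 5×12 + 10 = 70
Difference = 70 - 53 = 17
= 17 semitones


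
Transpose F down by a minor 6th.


Reasoning:
minor 6th: 6 letter names, 8 semitones
Letter: F - 5 → A
Pitch: F - 8 semitones, spelled as an A → A
= A


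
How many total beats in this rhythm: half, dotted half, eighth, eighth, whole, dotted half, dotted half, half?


Step by step:
Beat values:
  half = 2 beats
  dotted half = 3 beats
  eighth = 0.5 beats
  eighth = 0.5 beats
  whole = 4 beats
  dotted half = 3 beats
  dotted half = 3 beats
  half = 2 beats
Sum = 2 + 3 + 0.5 + 0.5 + 4 + 3 + 3 + 2
= 18 beats


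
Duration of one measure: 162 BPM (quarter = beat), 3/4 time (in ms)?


Quarter-note beat duration = 60000 / 162 ms
Beats per measure (3/4) = 3
One measure = 3 × 60000 / 162 = 180000 / 162 ms
= 1111.1 ms


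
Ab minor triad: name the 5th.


Working:
Minor triad = root + minor 3rd (3 semitones) + perfect 5th (7 semitones)
A triad on Ab stacks thirds, so the chord tones use letter names A-C-E
Root: Ab
Minor 3rd above Ab: Cb
Perfect 5th above Ab: Eb
The 5th = Eb


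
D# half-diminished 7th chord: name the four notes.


Working:
Half-diminished 7th chord = root + minor 3rd + diminished 5th + minor 7th
Seventh chords stack in thirds, so the letter names are D-F-A-C
Root: D#
Minor 3rd above D#: F#
Diminished 5th above D#: A
Minor 7th above D#: C#
Chord = D# F# A C#


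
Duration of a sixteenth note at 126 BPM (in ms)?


Solution.
One quarter-note beat = 60000 / BPM = 60000 / 126 ms
Sixteenth note = 1/4 × quarter note
Duration = 1/4 × 60000 / 126 = 15000 / 126
= 119.0 ms


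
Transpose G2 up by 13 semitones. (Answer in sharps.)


G2: chromatic position 7 in octave 2 → absolute = 2×12 + 7 = 31
Transpose up 13: 31 + 13 = 44
44 = 3×12 + 8 → G# in octave 3
Result = G#3


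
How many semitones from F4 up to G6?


Solution.
Absolute semitone position = octave×12 + chromatic position
F4: 4×12 + 5 = 53
G6: 6×12 + 7 = 79
Difference = 79 - 53 = 26
= 26 semitones


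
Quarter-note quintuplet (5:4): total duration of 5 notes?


Step by step:
Quintuplet: 5 notes occupy the space of 4 quarter notes
Space = 4 × 1 = 4 beats
Each quintuplet note = 4 / 5 = 4/5 beats
5 notes = 5 × 4/5 = 4
= 4 beats


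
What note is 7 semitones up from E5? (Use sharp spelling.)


Reasoning:
E5: chromatic position 4 in octave 5 → absolute = 5×12 + 4 = 64
Transpose up 7: 64 + 7 = 71
71 = 5×12 + 11 → B in octave 5
Result = B5


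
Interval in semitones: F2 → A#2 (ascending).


Absolute semitone position = octave×12 + chromatic position
F2: 2×12 + 5 = 29
A#2: 2×12 + 10 = 34
Difference = 34 - 29 = 5
= 5 semitones


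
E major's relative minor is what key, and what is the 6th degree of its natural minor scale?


Working:
The relative minor shares the major's key signature and starts on its 6th degree
6th degree = a major 6th above the tonic; a major 6th above E is C#
→ relative minor of E major is C# minor
C# natural minor scale: C# D# E F# G# A B
= C# minor; 6th degree = A


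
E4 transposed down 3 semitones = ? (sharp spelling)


Let's work it out.
E4: chromatic position 4 in octave 4 → absolute = 4×12 + 4 = 52
Transpose down 3: 52 - 3 = 49
49 = 4×12 + 1 → C# in octave 4
Result = C#4


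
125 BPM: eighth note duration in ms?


Reasoning:
One quarter-note beat = 60000 / BPM = 60000 / 125 ms
Eighth note = 1/2 × quarter note
Duration = 1/2 × 60000 / 125 = 30000 / 125
= 240.0 ms


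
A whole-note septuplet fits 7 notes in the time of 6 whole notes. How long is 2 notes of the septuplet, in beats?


Step by step:
Septuplet: 7 notes occupy the space of 6 whole notes
Space = 6 × 4 = 24 beats
Each septuplet note = 24 / 7 = 24/7 beats
2 notes = 2 × 24/7 = 48/7
= 48/7 beats


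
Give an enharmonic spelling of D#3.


Solution.
Enharmonic notes sound the same pitch but are spelled with different letter names
D# and Eb name the same pitch class
= Eb3


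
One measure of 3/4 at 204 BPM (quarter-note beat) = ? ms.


Reasoning:
Quarter-note beat duration = 60000 / 204 ms
Beats per measure (3/4) = 3
One measure = 3 × 60000 / 204 = 180000 / 204 ms
= 882.4 ms


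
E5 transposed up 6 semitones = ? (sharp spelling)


Step by step:
E5: chromatic position 4 in octave 5 → absolute = 5×12 + 4 = 64
Transpose up 6: 64 + 6 = 70
70 = 5×12 + 10 → A# in octave 5
Result = A#5


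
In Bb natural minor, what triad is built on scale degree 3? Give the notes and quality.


Step by step:
Bb natural minor scale: Bb C Db Eb F Gb Ab
Diatonic triad on degree 3 stacks scale notes 3, 5, 7: Db F Ab
Db→F = 4 semitones; Db→Ab = 7 semitones → major triad
= Db F Ab (major)


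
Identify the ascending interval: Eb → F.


Step by step:
Letter names: E → F spans 2 letter names → a 2nd
Semitones: Eb → F = 2 half-steps
A 2nd of 2 semitones is a major 2nd
= major 2nd


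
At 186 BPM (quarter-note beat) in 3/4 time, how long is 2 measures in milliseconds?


Step by step:
Quarter-note beat duration = 60000 / 186 ms
Beats per measure (3/4) = 3
One measure = 3 × 60000 / 186 = 180000 / 186 ms
2 measures = 2 × 180000 / 186 = 360000 / 186
= 1935.5 ms


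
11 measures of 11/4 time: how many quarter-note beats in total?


Solution.
Time signature 11/4: the bottom number 4 means the quarter note gets one count
The top number 11 means 11 quarter-note beats per measure
Total = 11 × 11 measures
= 121 quarter-note beats


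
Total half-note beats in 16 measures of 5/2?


Solution.
Time signature 5/2: the bottom number 2 means the half note gets one count
The top number 5 means 5 half-note beats per measure
Total = 5 × 16 measures
= 80 half-note beats


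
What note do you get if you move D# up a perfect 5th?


Working:
perfect 5th: 5 letter names, 7 semitones
Letter: D + 4 → A
Pitch: D# + 7 semitones, spelled as an A → A#
= A#


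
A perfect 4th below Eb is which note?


A 4th spans 4 letter names, so from E we land on B
A perfect 4th = 5 semitones below Eb
Spell B at that pitch: Bb
= Bb


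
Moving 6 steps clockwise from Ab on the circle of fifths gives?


Working:
Each clockwise step on the circle of fifths moves up a perfect 5th
From Ab: Ab → Eb → Bb → F → C → G → D
= D


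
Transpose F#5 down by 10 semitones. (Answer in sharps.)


Step by step:
F#5: chromatic position 6 in octave 5 → absolute = 5×12 + 6 = 66
Transpose down 10: 66 - 10 = 56
56 = 4×12 + 8 → G# in octave 4
Result = G#4


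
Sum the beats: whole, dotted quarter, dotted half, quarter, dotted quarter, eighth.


Step by step:
Beat values:
  whole = 4 beats
  dotted quarter = 1.5 beats
  dotted half = 3 beats
  quarter = 1 beat
  dotted quarter = 1.5 beats
  eighth = 0.5 beats
Sum = 4 + 1.5 + 3 + 1 + 1.5 + 0.5
= 11.5 beats


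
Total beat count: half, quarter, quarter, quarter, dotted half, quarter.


Working:
Beat values:
  half = 2 beats
  quarter = 1 beat
  quarter = 1 beat
  quarter = 1 beat
  dotted half = 3 beats
  quarter = 1 beat
Sum = 2 + 1 + 1 + 1 + 3 + 1
= 9 beats


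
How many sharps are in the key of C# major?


Step by step:
Sharp major keys follow the circle of fifths: C(0), G(1), D(2), A(3), E(4), B(5), F#(6), C#(7)
C# major has 7 sharps
Order of sharps: F# C# G# D# A# E# B# → first 7: F#, C#, G#, D#, A#, E#, B#
= 7 sharps


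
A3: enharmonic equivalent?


Step by step:
Enharmonic notes sound the same pitch but are spelled with different letter names
A and Bbb name the same pitch class
= Bbb3


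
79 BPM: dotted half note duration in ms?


One quarter-note beat = 60000 / BPM = 60000 / 79 ms
Dotted half note = 3 × quarter note
Duration = 3 × 60000 / 79 = 180000 / 79
= 2278.5 ms


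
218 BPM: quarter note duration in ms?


Step by step:
One quarter-note beat = 60000 / BPM = 60000 / 218 ms
Duration = 60000 / 218
= 275.2 ms


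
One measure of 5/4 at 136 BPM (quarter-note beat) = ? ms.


Step by step:
Quarter-note beat duration = 60000 / 136 ms
Beats per measure (5/4) = 5
One measure = 5 × 60000 / 136 = 300000 / 136 ms
= 2205.9 ms


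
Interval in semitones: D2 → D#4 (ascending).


Let's work it out.
Absolute semitone position = octave×12 + chromatic position
D2: 2×12 + 2 = 26
D#4: 4×12 + 3 = 51
Difference = 51 - 26 = 25
= 25 semitones


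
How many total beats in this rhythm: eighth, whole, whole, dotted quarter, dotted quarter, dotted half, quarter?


Reasoning:
Beat values:
  eighth = 0.5 beats
  whole = 4 beats
  whole = 4 beats
  dotted quarter = 1.5 beats
  dotted quarter = 1.5 beats
  dotted half = 3 beats
  quarter = 1 beat
Sum = 0.5 + 4 + 4 + 1.5 + 1.5 + 3 + 1
= 15.5 beats


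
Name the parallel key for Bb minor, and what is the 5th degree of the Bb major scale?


Parallel keys share the same tonic but differ in mode
Bb minor → parallel is Bb major
Bb major scale: Bb C D Eb F G A
= Bb major; 5th degree = F


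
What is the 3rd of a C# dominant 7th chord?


Solution.
Dominant 7th chord = root + major 3rd + perfect 5th + minor 7th
Seventh chords stack in thirds, so the letter names are C-E-G-B
Root: C#
Major 3rd above C#: E#
Perfect 5th above C#: G#
Minor 7th above C#: B
The 3rd = E#


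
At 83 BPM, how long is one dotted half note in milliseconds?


Working:
One quarter-note beat = 60000 / BPM = 60000 / 83 ms
Dotted half note = 3 × quarter note
Duration = 3 × 60000 / 83 = 180000 / 83
= 2168.7 ms


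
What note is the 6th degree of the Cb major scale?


Major scale pattern: W-W-H-W-W-W-H (2-2-1-2-2-2-1 semitones)
Starting from Cb:
  Cb + 2 semitones → Db
  Db + 2 semitones → Eb
  Eb + 1 semitone → Fb
  Fb + 2 semitones → Gb
  Gb + 2 semitones → Ab
  Ab + 2 semitones → Bb
  Bb + 1 semitone → Cb
Scale: Cb Db Eb Fb Gb Ab Bb
Degree 6 = Ab


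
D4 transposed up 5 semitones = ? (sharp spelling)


D4: chromatic position 2 in octave 4 → absolute = 4×12 + 2 = 50
Transpose up 5: 50 + 5 = 55
55 = 4×12 + 7 → G in octave 4
Result = G4


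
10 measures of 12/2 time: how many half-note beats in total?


Solution.
Time signature 12/2: the bottom number 2 means the half note gets one count
The top number 12 means 12 half-note beats per measure
Total = 12 × 10 measures
= 120 half-note beats


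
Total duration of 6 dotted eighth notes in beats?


Let's work it out.
Base eighth note = 1/2 beats
Dot 1 adds half the previous value: +1/4
One dotted eighth = 1/2 + 1/4 = 3/4
6 of them = 6 × 3/4 = 9/2
= 9/2 beats


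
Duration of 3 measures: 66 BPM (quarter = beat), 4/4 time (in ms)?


Solution.
Quarter-note beat duration = 60000 / 66 ms
Beats per measure (4/4) = 4
One measure = 4 × 60000 / 66 = 240000 / 66 ms
3 measures = 3 × 240000 / 66 = 720000 / 66
= 10909.1 ms


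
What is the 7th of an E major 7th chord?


Major 7th chord = root + major 3rd + perfect 5th + major 7th
Seventh chords stack in thirds, so the letter names are E-G-B-D
Root: E
Major 3rd above E: G#
Perfect 5th above E: B
Major 7th above E: D#
The 7th = D#


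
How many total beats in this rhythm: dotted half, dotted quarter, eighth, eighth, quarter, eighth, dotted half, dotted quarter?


Let's work it out.
Beat values:
  dotted half = 3 beats
  dotted quarter = 1.5 beats
  eighth = 0.5 beats
  eighth = 0.5 beats
  quarter = 1 beat
  eighth = 0.5 beats
  dotted half = 3 beats
  dotted quarter = 1.5 beats
Sum = 3 + 1.5 + 0.5 + 0.5 + 1 + 0.5 + 3 + 1.5
= 11.5 beats


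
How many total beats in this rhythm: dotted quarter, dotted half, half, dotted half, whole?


Reasoning:
Beat values:
  dotted quarter = 1.5 beats
  dotted half = 3 beats
  half = 2 beats
  dotted half = 3 beats
  whole = 4 beats
Sum = 1.5 + 3 + 2 + 3 + 4
= 13.5 beats


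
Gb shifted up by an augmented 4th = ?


Solution.
augmented 4th: 4 letter names, 6 semitones
Letter: G + 3 → C
Pitch: Gb + 6 semitones, spelled as a C → C
= C


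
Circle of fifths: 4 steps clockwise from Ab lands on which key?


Reasoning:
Each clockwise step on the circle of fifths moves up a perfect 5th
From Ab: Ab → Eb → Bb → F → C
= C


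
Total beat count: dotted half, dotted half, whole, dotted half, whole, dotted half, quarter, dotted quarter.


Let's work it out.
Beat values:
  dotted half = 3 beats
  dotted half = 3 beats
  whole = 4 beats
  dotted half = 3 beats
  whole = 4 beats
  dotted half = 3 beats
  quarter = 1 beat
  dotted quarter = 1.5 beats
Sum = 3 + 3 + 4 + 3 + 4 + 3 + 1 + 1.5
= 22.5 beats


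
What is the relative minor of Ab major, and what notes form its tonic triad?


Reasoning:
The relative minor shares the major's key signature and starts on its 6th degree
6th degree = a major 6th above the tonic; a major 6th above Ab is F
→ relative minor of Ab major is F minor
Tonic triad of F minor = root + minor 3rd + perfect 5th = F Ab C
= F minor; triad = F Ab C


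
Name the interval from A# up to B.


Working:
Letter names: A → B spans 2 letter names → a 2nd
Semitones: A# → B = 1 half-step
A 2nd of 1 semitone is a minor 2nd
= minor 2nd


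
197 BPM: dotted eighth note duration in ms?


Reasoning:
One quarter-note beat = 60000 / BPM = 60000 / 197 ms
Dotted eighth note = 3/4 × quarter note
Duration = 3/4 × 60000 / 197 = 45000 / 197
= 228.4 ms


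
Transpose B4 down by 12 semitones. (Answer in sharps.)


Reasoning:
B4: chromatic position 11 in octave 4 → absolute = 4×12 + 11 = 59
Transpose down 12: 59 - 12 = 47
47 = 3×12 + 11 → B in octave 3
Result = B3


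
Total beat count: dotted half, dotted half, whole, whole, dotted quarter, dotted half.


Reasoning:
Beat values:
  dotted half = 3 beats
  dotted half = 3 beats
  whole = 4 beats
  whole = 4 beats
  dotted quarter = 1.5 beats
  dotted half = 3 beats
Sum = 3 + 3 + 4 + 4 + 1.5 + 3
= 18.5 beats


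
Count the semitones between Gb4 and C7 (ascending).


Step by step:
Absolute semitone position = octave×12 + chromatic position
Gb4: 4×12 + 6 = 54
C7: 7×12 + 0 = 84
Difference = 84 - 54 = 30
= 30 semitones


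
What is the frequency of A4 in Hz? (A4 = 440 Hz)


Step by step:
f = 440 × 2^(n/12) where n = semitones from A4
A4: 0 semitones from A4
f = 440 × 2^(0/12)
f = 440.00 Hz


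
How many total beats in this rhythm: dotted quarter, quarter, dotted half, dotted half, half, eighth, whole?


Reasoning:
Beat values:
  dotted quarter = 1.5 beats
  quarter = 1 beat
  dotted half = 3 beats
  dotted half = 3 beats
  half = 2 beats
  eighth = 0.5 beats
  whole = 4 beats
Sum = 1.5 + 1 + 3 + 3 + 2 + 0.5 + 4
= 15 beats


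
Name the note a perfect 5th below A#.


Let's work it out.
A 5th spans 5 letter names, so from A we land on D
A perfect 5th = 7 semitones below A#
Spell D at that pitch: D#
= D#


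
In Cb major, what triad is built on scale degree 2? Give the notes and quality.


Cb major scale: Cb Db Eb Fb Gb Ab Bb
Diatonic triad on degree 2 stacks scale notes 2, 4, 6: Db Fb Ab
Db→Fb = 3 semitones; Db→Ab = 7 semitones → minor triad
= Db Fb Ab (minor)


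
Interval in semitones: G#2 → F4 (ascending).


Reasoning:
Absolute semitone position = octave×12 + chromatic position
G#2: 2×12 + 8 = 32
F4: 4×12 + 5 = 53
Difference = 53 - 32 = 21
= 21 semitones


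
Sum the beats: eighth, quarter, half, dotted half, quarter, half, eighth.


Beat values:
  eighth = 0.5 beats
  quarter = 1 beat
  half = 2 beats
  dotted half = 3 beats
  quarter = 1 beat
  half = 2 beats
  eighth = 0.5 beats
Sum = 0.5 + 1 + 2 + 3 + 1 + 2 + 0.5
= 10 beats


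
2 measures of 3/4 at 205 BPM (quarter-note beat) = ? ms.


Quarter-note beat duration = 60000 / 205 ms
Beats per measure (3/4) = 3
One measure = 3 × 60000 / 205 = 180000 / 205 ms
2 measures = 2 × 180000 / 205 = 360000 / 205
= 1756.1 ms


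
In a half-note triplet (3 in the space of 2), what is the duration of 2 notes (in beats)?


Solution.
Triplet: 3 notes occupy the space of 2 half notes
Space = 2 × 2 = 4 beats
Each triplet note = 4 / 3 = 4/3 beats
2 notes = 2 × 4/3 = 8/3
= 8/3 beats


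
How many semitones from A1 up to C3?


Absolute semitone position = octave×12 + chromatic position
A1: 1×12 + 9 = 21
C3: 3×12 + 0 = 36
Difference = 36 - 21 = 15
= 15 semitones


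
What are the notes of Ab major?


Let's work it out.
Major scale pattern: W-W-H-W-W-W-H (2-2-1-2-2-2-1 semitones)
Starting from Ab:
  Ab + 2 semitones → Bb
  Bb + 2 semitones → C
  C + 1 semitone → Db
  Db + 2 semitones → Eb
  Eb + 2 semitones → F
  F + 2 semitones → G
  G + 1 semitone → Ab
Scale = Ab Bb C Db Eb F G


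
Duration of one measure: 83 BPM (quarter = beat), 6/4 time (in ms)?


Working:
Quarter-note beat duration = 60000 / 83 ms
Beats per measure (6/4) = 6
One measure = 6 × 60000 / 83 = 360000 / 83 ms
= 4337.3 ms


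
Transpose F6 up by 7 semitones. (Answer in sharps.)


F6: chromatic position 5 in octave 6 → absolute = 6×12 + 5 = 77
Transpose up 7: 77 + 7 = 84
84 = 7×12 + 0 → C in octave 7
Result = C7


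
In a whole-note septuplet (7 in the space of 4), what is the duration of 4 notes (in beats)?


Septuplet: 7 notes occupy the space of 4 whole notes
Space = 4 × 4 = 16 beats
Each septuplet note = 16 / 7 = 16/7 beats
4 notes = 4 × 16/7 = 64/7
= 64/7 beats


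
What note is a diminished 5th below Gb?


A 5th spans 5 letter names, so from G we land on C
A diminished 5th = 6 semitones below Gb
Spell C at that pitch: C
= C


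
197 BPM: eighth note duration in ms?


One quarter-note beat = 60000 / BPM = 60000 / 197 ms
Eighth note = 1/2 × quarter note
Duration = 1/2 × 60000 / 197 = 30000 / 197
= 152.3 ms


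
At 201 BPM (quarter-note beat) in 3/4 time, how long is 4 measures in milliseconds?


Reasoning:
Quarter-note beat duration = 60000 / 201 ms
Beats per measure (3/4) = 3
One measure = 3 × 60000 / 201 = 180000 / 201 ms
4 measures = 4 × 180000 / 201 = 720000 / 201
= 3582.1 ms


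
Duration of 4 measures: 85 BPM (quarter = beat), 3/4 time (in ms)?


Quarter-note beat duration = 60000 / 85 ms
Beats per measure (3/4) = 3
One measure = 3 × 60000 / 85 = 180000 / 85 ms
4 measures = 4 × 180000 / 85 = 720000 / 85
= 8470.6 ms
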